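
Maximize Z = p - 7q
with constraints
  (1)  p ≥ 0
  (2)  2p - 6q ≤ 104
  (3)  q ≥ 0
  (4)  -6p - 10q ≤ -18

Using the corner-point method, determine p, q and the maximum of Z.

Vertices and Z = p - 7q:
  (0, 9/5) → Z = -63/5
  (52, 0) → Z = 52
  (3, 0) → Z = 3
The feasible region is unbounded (it extends along (0, 1), (3, 1)), but Z strictly decreases along every unbounded feasible direction, so there is no improving ray and the maximum is attained at a vertex.

At the optimal vertex, 2p - 6q = 104 and q = 0.
Solving simultaneously gives p = 52, q = 0.

p = 52, q = 0, maximum Z = 52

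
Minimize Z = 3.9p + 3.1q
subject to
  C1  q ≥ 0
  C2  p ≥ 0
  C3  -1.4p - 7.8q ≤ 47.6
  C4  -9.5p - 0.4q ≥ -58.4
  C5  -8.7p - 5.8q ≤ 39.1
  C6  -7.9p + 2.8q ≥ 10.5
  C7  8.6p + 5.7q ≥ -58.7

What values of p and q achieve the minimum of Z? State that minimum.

p = 0, q = 3.75, minimum Z = 11.625

Extreme points and Z = 3.9p + 3.1q:
  (0, 146) → Z = 2263/5
  (0, 15/4) → Z = 93/8
  (3983/744, 56111/2976) → Z = 2360789/29760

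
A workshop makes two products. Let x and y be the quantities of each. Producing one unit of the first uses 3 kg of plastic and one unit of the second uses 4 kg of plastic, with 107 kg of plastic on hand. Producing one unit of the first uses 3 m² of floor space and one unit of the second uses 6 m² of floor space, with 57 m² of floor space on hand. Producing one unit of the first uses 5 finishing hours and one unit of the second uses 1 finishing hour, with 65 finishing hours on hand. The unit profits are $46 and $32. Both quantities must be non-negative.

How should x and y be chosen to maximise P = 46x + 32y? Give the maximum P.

x = 37/3, y = 10/3, maximum P = 674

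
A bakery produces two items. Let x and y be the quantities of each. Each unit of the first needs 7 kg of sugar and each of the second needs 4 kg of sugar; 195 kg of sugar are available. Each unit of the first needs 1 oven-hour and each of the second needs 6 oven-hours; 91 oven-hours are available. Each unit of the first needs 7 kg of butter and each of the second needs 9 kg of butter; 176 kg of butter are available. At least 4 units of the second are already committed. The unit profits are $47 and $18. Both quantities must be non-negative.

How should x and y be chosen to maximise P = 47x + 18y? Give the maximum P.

Feasible corners and P = 47x + 18y:
  (0, 91/6) → P = 273
  (0, 4) → P = 72
  (79/11, 461/33) → P = 589
  (20, 4) → P = 1012

The binding constraints are 7x + 9y = 176 and y = 4.
Solving simultaneously gives x = 20, y = 4.

x = 20, y = 4, maximum P = 1012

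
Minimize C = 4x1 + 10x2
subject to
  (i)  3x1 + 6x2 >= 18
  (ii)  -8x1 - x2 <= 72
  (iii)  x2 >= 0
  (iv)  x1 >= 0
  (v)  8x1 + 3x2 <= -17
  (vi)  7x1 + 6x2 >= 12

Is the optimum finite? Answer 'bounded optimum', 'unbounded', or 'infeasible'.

The boundaries 3x1 + 6x2 = 18 and x2 = 0 meet at (6, 0), but that point violates 8x1 + 3x2 ≤ -17. Every candidate vertex is excluded by some other constraint, so the feasible region is empty.

infeasible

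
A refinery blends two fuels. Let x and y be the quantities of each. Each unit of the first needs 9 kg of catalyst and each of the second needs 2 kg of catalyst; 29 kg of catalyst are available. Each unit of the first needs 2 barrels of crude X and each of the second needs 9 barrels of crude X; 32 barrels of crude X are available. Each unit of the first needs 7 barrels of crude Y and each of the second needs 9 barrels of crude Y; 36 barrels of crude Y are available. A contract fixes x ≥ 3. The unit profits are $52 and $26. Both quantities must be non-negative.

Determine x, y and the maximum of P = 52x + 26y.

x = 3, y = 1, maximum P = 182

Extreme points and P = 52x + 26y:
  (29/9, 0) → P = 1508/9
  (3, 0) → P = 156
  (3, 1) → P = 182

The binding constraints are 9x + 2y = 29 and x = 3.
Solving simultaneously gives x = 3, y = 1.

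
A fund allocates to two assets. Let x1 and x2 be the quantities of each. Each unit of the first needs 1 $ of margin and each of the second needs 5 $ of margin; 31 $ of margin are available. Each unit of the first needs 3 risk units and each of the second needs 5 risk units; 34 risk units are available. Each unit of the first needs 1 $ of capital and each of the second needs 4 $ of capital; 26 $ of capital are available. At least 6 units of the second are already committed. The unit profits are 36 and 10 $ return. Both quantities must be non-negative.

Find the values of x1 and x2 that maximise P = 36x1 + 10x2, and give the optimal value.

Extreme points and P = 36x1 + 10x2:
  (0, 31/5) → P = 62
  (0, 6) → P = 60
  (1, 6) → P = 96

x1 = 1, x2 = 6, maximum P = 96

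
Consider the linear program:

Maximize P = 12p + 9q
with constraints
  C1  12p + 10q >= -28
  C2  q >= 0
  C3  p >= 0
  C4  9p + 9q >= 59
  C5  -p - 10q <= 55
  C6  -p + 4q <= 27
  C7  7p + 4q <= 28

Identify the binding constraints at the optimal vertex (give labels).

C6 and C7

Vertices and P = 12p + 9q:
  (0, 59/9) → P = 59
  (0, 27/4) → P = 243/4
  (16/27, 161/27) → P = 547/9
  (1/8, 217/32) → P = 2001/32

The maximum is at (1/8, 217/32). Substituting into each constraint, equality holds for C6 and C7; the remaining constraints have slack.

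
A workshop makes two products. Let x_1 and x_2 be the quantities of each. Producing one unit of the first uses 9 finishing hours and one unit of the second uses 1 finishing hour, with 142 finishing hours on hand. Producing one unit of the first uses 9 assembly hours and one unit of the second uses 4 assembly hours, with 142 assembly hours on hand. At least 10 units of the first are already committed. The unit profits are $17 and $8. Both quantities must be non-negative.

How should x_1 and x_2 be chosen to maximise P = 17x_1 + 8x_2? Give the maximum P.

x_1 = 10, x_2 = 13, maximum P = 274

At the optimal vertex, 9x_1 + 4x_2 = 142 and x_1 = 10.
Solving simultaneously gives x_1 = 10, x_2 = 13.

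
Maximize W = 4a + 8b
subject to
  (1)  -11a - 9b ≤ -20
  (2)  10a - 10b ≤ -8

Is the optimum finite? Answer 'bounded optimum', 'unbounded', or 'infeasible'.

From the feasible point (16/25, 36/25), moving in the direction (10, 10) keeps every constraint satisfied while W increases without bound.

unbounded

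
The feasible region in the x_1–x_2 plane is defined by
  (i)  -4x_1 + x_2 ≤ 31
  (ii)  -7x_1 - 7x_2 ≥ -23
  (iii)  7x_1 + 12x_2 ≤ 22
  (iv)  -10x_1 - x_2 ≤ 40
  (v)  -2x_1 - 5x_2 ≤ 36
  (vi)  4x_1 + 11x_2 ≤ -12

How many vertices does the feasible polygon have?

4

Of the 15 pairwise boundary intersections, those satisfying every inequality are:
  (367/21, -298/21)
  (337/49, -176/49)
  (-41/12, -35/6)
  (-214/53, 20/53)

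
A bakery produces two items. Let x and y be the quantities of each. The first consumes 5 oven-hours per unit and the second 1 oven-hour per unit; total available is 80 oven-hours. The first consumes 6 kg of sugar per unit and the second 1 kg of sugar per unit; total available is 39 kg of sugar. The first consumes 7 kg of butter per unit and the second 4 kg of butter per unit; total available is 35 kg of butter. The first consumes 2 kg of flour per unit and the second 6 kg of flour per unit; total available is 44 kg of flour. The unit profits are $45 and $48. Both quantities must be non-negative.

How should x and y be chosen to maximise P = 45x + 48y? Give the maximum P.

x = 1, y = 7, maximum P = 381

Vertices and P = 45x + 48y:
  (0, 0) → P = 0
  (0, 22/3) → P = 352
  (5, 0) → P = 225
  (1, 7) → P = 381

At the optimal vertex, 7x + 4y = 35 and 2x + 6y = 44.
Solving simultaneously gives x = 1, y = 7.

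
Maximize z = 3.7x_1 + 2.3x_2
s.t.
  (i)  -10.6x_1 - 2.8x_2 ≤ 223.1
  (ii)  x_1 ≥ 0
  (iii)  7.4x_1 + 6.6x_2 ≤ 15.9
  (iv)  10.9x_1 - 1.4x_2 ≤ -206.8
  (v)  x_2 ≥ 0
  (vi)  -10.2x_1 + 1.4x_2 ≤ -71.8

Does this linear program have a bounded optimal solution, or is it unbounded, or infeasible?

infeasible

The boundaries x_2 = 0 and -10.2x_1 + 1.4x_2 = -71.8 meet at (359/51, 0), but that point violates 7.4x_1 + 6.6x_2 ≤ 15.9. Every candidate vertex is excluded by some other constraint, so the feasible region is empty.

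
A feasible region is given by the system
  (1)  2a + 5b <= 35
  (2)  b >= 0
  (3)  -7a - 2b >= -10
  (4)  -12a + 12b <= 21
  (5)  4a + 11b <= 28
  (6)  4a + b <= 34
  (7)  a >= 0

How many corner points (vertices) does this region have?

5

Pairwise boundary intersections that survive every other constraint:
  (10/7, 0)
  (0, 0)
  (18/23, 52/23)
  (7/12, 7/3)
  (0, 7/4)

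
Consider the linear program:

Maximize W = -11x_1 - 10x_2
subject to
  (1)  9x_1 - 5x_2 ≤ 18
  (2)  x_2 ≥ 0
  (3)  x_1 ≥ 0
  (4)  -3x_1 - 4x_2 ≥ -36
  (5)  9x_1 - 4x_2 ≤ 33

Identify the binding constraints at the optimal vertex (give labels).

(2) and (3)

Extreme points and W = -11x_1 - 10x_2:
  (2, 0) → W = -22
  (84/17, 90/17) → W = -1824/17
  (0, 0) → W = 0
  (0, 9) → W = -90

The maximum is at (0, 0). Substituting into each constraint, equality holds for (2) and (3); the remaining constraints have slack.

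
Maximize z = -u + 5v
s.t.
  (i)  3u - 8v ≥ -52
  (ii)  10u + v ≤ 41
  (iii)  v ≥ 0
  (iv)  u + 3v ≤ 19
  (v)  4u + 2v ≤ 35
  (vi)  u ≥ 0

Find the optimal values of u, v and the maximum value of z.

u = 0, v = 19/3, maximum z = 95/3

Extreme points and z = -u + 5v:
  (41/10, 0) → z = -41/10
  (104/29, 149/29) → z = 641/29
  (0, 0) → z = 0
  (0, 19/3) → z = 95/3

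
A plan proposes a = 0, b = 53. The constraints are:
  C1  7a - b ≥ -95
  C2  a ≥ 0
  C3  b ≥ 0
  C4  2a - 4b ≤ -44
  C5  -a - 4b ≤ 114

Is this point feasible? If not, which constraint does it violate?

feasible

C1: -53 ≥ -95 ✓
C2: 0 ≥ 0 ✓
C3: 53 ≥ 0 ✓
C4: -212 ≤ -44 ✓
C5: -212 ≤ 114 ✓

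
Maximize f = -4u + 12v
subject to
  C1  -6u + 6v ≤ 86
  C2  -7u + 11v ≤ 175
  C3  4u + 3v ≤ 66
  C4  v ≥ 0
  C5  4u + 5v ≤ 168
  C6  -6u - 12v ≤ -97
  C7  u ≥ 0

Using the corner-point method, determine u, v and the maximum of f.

u = 23/7, v = 370/21, maximum f = 1388/7

Feasible corners and f = -4u + 12v:
  (23/7, 370/21) → f = 1388/7
  (0, 43/3) → f = 172
  (33/2, 0) → f = -66
  (97/6, 0) → f = -194/3
  (0, 97/12) → f = 97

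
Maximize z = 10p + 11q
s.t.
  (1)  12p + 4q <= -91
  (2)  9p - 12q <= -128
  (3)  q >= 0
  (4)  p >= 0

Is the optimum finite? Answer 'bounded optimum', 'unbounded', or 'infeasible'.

infeasible

The boundaries 12p + 4q = -91 and 9p - 12q = -128 meet at (-401/45, 239/60), but that point violates p ≥ 0. Every candidate vertex is excluded by some other constraint, so the feasible region is empty.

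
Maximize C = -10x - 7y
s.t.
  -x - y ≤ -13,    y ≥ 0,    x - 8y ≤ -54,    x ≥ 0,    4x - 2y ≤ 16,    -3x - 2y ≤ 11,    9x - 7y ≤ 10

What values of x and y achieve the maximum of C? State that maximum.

x = 0, y = 13, maximum C = -91

Extreme points and C = -10x - 7y:
  (50/9, 67/9) → C = -323/3
  (0, 13) → C = -91
  (458/65, 496/65) → C = -8052/65
  (46/5, 52/5) → C = -824/5
The feasible region is unbounded (it extends along (0, 1), (1, 2)), but C strictly decreases along every unbounded feasible direction, so there is no improving ray and the maximum is attained at a vertex.

At the optimal vertex, -x - y = -13 and x = 0.
Solving simultaneously gives x = 0, y = 13.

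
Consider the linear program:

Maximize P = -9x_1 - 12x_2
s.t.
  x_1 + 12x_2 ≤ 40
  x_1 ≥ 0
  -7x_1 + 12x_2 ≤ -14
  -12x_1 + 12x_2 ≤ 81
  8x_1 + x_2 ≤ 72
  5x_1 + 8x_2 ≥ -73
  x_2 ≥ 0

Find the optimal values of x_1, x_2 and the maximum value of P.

Vertices and P = -9x_1 - 12x_2:
  (27/4, 133/48) → P = -94
  (824/95, 248/95) → P = -10392/95
  (2, 0) → P = -18
  (9, 0) → P = -81

The binding constraints are -7x_1 + 12x_2 = -14 and x_2 = 0.
Solving simultaneously gives x_1 = 2, x_2 = 0.

x_1 = 2, x_2 = 0, maximum P = -18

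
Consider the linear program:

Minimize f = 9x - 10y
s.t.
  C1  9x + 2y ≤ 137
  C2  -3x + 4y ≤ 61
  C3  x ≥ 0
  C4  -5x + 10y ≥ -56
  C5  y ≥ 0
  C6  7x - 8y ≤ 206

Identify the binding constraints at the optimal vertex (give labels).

Vertices and f = 9x - 10y:
  (71/7, 160/7) → f = -961/7
  (741/50, 181/100) → f = 2882/25
  (0, 61/4) → f = -305/2
  (0, 0) → f = 0
  (56/5, 0) → f = 504/5

The minimum is at (0, 61/4). Substituting into each constraint, equality holds for C2 and C3; the remaining constraints have slack.

C2 and C3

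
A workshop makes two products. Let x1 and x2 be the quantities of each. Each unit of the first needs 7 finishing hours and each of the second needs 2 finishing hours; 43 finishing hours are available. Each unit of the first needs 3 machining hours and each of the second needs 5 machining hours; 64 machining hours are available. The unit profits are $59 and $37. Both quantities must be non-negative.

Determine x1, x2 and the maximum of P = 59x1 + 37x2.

Corner points and P = 59x1 + 37x2:
  (0, 0) → P = 0
  (0, 64/5) → P = 2368/5
  (43/7, 0) → P = 2537/7
  (3, 11) → P = 584

The binding constraints are 7x1 + 2x2 = 43 and 3x1 + 5x2 = 64.
Solving simultaneously gives x1 = 3, x2 = 11.

x1 = 3, x2 = 11, maximum P = 584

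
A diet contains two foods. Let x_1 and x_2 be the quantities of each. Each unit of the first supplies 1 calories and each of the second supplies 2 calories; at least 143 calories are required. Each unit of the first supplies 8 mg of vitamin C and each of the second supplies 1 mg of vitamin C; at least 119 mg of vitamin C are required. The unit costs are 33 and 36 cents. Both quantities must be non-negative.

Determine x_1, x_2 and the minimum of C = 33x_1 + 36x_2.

x_1 = 19/3, x_2 = 205/3, minimum C = 2669

Vertices and C = 33x_1 + 36x_2:
  (0, 119) → C = 4284
  (143, 0) → C = 4719
  (19/3, 205/3) → C = 2669
The feasible region is unbounded (it extends along (0, 1), (1, 0)), but C strictly increases along every unbounded feasible direction, so there is no improving ray and the minimum is attained at a vertex.

The optimum lies where x_1 + 2x_2 = 143 and 8x_1 + x_2 = 119.
Solving simultaneously gives x_1 = 19/3, x_2 = 205/3.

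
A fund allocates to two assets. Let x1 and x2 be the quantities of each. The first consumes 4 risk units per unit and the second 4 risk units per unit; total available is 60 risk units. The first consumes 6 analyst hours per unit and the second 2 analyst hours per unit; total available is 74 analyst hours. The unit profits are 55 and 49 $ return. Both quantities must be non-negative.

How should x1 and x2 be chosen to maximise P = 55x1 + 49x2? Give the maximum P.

At the optimal vertex, 4x1 + 4x2 = 60 and 6x1 + 2x2 = 74.
Solving simultaneously gives x1 = 11, x2 = 4.

x1 = 11, x2 = 4, maximum P = 801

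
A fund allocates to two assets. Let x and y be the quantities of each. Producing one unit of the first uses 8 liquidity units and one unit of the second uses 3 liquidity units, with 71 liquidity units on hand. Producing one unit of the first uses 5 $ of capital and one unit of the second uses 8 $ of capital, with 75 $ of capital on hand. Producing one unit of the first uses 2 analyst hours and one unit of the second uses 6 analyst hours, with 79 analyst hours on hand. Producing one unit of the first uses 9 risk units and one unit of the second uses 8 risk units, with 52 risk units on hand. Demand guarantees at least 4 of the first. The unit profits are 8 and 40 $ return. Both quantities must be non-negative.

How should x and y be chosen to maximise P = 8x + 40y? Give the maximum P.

x = 4, y = 2, maximum P = 112

Vertices and P = 8x + 40y:
  (52/9, 0) → P = 416/9
  (4, 0) → P = 32
  (4, 2) → P = 112

At the optimal vertex, 9x + 8y = 52 and x = 4.
Solving simultaneously gives x = 4, y = 2.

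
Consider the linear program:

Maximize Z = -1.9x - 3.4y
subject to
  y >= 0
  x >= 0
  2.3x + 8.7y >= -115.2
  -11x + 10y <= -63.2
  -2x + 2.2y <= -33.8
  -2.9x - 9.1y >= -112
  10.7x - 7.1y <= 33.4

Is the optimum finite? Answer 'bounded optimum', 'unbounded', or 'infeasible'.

infeasible

The boundaries y = 0 and -2x + 2.2y = -33.8 meet at (16.9, 0), but that point violates 10.7x - 7.1y ≤ 33.4. Every candidate vertex is excluded by some other constraint, so the feasible region is empty.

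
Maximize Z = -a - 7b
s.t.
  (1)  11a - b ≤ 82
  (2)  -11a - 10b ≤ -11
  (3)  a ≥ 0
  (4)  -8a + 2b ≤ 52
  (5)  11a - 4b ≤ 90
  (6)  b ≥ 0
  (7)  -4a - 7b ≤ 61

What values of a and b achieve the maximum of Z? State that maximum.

a = 1, b = 0, maximum Z = -1

Vertices and Z = -a - 7b:
  (108/7, 614/7) → Z = -4406/7
  (82/11, 0) → Z = -82/11
  (0, 11/10) → Z = -77/10
  (1, 0) → Z = -1
  (0, 26) → Z = -182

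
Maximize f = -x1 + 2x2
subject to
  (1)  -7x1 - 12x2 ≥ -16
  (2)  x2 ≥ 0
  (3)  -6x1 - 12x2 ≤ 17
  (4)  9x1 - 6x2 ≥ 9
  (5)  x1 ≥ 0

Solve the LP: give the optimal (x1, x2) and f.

Extreme points and f = -x1 + 2x2:
  (16/7, 0) → f = -16/7
  (34/25, 27/50) → f = -7/25
  (1, 0) → f = -1

x1 = 34/25, x2 = 27/50, maximum f = -7/25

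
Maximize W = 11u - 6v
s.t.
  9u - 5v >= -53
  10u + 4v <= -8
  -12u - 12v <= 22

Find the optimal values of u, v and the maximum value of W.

The binding constraints are 10u + 4v = -8 and -12u - 12v = 22.
Solving simultaneously gives u = -1/9, v = -31/18.

u = -1/9, v = -31/18, maximum W = 82/9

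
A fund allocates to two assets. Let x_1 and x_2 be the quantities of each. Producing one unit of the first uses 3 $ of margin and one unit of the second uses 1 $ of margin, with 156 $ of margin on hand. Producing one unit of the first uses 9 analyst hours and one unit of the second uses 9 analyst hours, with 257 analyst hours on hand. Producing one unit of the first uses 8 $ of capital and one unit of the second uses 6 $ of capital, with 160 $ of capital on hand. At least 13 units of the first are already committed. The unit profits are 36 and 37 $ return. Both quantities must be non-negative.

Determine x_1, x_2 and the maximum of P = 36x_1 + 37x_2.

Extreme points and P = 36x_1 + 37x_2:
  (20, 0) → P = 720
  (13, 0) → P = 468
  (13, 28/3) → P = 2440/3

At the optimal vertex, 8x_1 + 6x_2 = 160 and x_1 = 13.
Solving simultaneously gives x_1 = 13, x_2 = 28/3.

x_1 = 13, x_2 = 28/3, maximum P = 2440/3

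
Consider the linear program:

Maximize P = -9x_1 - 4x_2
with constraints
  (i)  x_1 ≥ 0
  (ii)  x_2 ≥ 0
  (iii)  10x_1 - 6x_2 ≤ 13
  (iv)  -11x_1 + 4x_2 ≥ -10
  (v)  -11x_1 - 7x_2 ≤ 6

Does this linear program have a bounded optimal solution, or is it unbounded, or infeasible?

Corner points and P = -9x_1 - 4x_2:
  (0, 0) → P = 0
  (10/11, 0) → P = -90/11
The feasible region has finitely many vertices and no improving ray; the maximum is 0 at (0, 0).

bounded optimum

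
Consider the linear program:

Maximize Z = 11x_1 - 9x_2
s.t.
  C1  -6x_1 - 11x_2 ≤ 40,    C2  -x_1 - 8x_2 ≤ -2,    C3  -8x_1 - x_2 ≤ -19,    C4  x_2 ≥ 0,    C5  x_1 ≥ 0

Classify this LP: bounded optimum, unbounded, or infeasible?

unbounded

From the feasible point (19/8, 0), moving in the direction (1, 0) keeps every constraint satisfied while Z increases without bound.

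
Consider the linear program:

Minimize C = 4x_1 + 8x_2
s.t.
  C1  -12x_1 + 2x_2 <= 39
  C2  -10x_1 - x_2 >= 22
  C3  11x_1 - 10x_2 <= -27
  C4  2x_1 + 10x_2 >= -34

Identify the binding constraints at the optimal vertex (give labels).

C1 and C3

Vertices and C = 4x_1 + 8x_2:
  (-83/32, 63/16) → C = 169/8
  (-24/7, -15/14) → C = -156/7
  (-247/111, 28/111) → C = -764/111

The minimum is at (-24/7, -15/14). Substituting into each constraint, equality holds for C1 and C3; the remaining constraints have slack.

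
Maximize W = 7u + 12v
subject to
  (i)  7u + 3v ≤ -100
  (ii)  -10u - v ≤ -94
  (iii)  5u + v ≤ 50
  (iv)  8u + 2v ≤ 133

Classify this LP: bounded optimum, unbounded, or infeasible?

bounded optimum

Vertices and W = 7u + 12v:
  (382/23, -1658/23) → W = -17222/23
  (125/4, -425/4) → W = -4225/4
The feasible region has finitely many vertices and no improving ray; the maximum is -17222/23 at (382/23, -1658/23).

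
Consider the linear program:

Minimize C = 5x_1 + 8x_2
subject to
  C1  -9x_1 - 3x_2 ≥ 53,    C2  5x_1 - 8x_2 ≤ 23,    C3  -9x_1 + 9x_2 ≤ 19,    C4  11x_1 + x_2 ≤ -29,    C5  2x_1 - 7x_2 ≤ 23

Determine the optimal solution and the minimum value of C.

Vertices and C = 5x_1 + 8x_2:
  (-89/18, -17/6) → C = -853/18
  (-302/69, -313/69) → C = -1338/23
  (-68/9, -49/9) → C = -244/3

The binding constraints are -9x_1 + 9x_2 = 19 and 2x_1 - 7x_2 = 23.
Solving simultaneously gives x_1 = -68/9, x_2 = -49/9.

x_1 = -68/9, x_2 = -49/9, minimum C = -244/3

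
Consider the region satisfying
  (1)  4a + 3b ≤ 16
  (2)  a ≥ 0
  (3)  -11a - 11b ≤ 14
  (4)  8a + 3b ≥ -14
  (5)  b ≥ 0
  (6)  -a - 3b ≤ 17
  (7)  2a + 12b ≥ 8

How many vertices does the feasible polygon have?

3

The feasible vertices (each the meet of two boundaries and inside every other half-plane) are:
  (0, 16/3)
  (4, 0)
  (0, 2/3)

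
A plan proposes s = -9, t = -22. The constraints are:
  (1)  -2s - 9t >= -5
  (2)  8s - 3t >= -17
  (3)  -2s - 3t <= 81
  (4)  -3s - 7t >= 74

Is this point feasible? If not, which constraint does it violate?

not feasible — violates (3)

Constraint (3): -2s - 3t = 84, which is not ≤ 81. All other constraints are satisfied.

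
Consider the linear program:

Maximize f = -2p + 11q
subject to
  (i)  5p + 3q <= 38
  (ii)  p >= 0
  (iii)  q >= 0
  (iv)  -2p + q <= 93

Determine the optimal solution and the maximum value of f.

Extreme points and f = -2p + 11q:
  (0, 38/3) → f = 418/3
  (38/5, 0) → f = -76/5
  (0, 0) → f = 0

At the optimal vertex, 5p + 3q = 38 and p = 0.
Solving simultaneously gives p = 0, q = 38/3.

p = 0, q = 38/3, maximum f = 418/3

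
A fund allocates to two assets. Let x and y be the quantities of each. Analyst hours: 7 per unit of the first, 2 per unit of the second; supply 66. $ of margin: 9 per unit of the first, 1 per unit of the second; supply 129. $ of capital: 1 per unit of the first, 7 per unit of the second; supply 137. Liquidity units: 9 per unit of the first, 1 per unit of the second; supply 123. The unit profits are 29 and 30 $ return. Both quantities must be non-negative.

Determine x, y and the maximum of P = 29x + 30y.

x = 4, y = 19, maximum P = 686

Feasible corners and P = 29x + 30y:
  (0, 0) → P = 0
  (0, 137/7) → P = 4110/7
  (66/7, 0) → P = 1914/7
  (4, 19) → P = 686

The binding constraints are 7x + 2y = 66 and x + 7y = 137.
Solving simultaneously gives x = 4, y = 19.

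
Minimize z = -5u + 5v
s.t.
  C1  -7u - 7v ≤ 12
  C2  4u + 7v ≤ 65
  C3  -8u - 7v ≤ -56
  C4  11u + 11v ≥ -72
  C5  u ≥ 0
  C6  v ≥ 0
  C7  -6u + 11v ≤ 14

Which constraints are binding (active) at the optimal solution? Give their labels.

C2 and C6

Vertices and z = -5u + 5v:
  (65/4, 0) → z = -325/4
  (617/86, 223/43) → z = -855/86
  (7, 0) → z = -35
  (259/65, 224/65) → z = -35/13

The minimum is at (65/4, 0). Substituting into each constraint, equality holds for C2 and C6; the remaining constraints have slack.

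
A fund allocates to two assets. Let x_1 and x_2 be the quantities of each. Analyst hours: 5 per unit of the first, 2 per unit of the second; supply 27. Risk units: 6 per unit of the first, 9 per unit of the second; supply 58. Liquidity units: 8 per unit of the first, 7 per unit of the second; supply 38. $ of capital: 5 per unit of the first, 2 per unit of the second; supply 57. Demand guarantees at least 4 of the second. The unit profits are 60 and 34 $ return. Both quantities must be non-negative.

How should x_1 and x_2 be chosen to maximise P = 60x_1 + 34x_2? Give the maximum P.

Corner points and P = 60x_1 + 34x_2:
  (0, 38/7) → P = 1292/7
  (0, 4) → P = 136
  (5/4, 4) → P = 211

x_1 = 5/4, x_2 = 4, maximum P = 211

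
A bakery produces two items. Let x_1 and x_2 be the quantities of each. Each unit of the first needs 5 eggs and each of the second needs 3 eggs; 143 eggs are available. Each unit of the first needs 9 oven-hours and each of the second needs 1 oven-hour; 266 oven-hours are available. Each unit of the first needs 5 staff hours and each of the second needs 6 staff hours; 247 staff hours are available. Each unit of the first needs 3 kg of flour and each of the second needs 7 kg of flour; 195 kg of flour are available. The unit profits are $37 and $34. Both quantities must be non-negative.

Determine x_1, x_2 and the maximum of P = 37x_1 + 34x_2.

Extreme points and P = 37x_1 + 34x_2:
  (0, 0) → P = 0
  (0, 195/7) → P = 6630/7
  (143/5, 0) → P = 5291/5
  (16, 21) → P = 1306

x_1 = 16, x_2 = 21, maximum P = 1306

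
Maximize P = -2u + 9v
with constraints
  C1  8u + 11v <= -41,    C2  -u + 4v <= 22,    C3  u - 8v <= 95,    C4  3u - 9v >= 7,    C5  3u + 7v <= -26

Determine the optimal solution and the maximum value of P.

u = -185/48, v = -33/16, maximum P = -521/48

Extreme points and P = -2u + 9v:
  (239/25, -267/25) → P = -2881/25
  (-1/23, -85/23) → P = -763/23
  (-799/15, -278/15) → P = -904/15
  (-185/48, -33/16) → P = -521/48

The binding constraints are 3u - 9v = 7 and 3u + 7v = -26.
Solving simultaneously gives u = -185/48, v = -33/16.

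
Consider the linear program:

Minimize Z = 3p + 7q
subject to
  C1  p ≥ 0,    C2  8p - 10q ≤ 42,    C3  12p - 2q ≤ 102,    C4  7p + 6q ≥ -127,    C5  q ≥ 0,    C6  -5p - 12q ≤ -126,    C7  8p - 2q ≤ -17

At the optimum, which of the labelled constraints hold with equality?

Feasible corners and Z = 3p + 7q:
  (0, 21/2) → Z = 147/2
  (119/4, 255/2) → Z = 3927/4
  (24/53, 1093/106) → Z = 7795/106
The feasible region is unbounded (it extends along (0, 1), (1, 6)), but Z strictly increases along every unbounded feasible direction, so there is no improving ray and the minimum is attained at a vertex.

The minimum is at (0, 21/2). Substituting into each constraint, equality holds for C1 and C6; the remaining constraints have slack.

C1 and C6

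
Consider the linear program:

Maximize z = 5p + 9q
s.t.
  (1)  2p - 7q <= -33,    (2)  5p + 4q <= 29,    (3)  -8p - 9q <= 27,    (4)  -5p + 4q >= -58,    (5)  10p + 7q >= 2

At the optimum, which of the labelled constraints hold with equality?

(2) and (5)

Corner points and z = 5p + 9q:
  (71/43, 223/43) → z = 2362/43
  (-31/12, 167/42) → z = 1921/84
  (-39, 56) → z = 309

The maximum is at (-39, 56). Substituting into each constraint, equality holds for (2) and (5); the remaining constraints have slack.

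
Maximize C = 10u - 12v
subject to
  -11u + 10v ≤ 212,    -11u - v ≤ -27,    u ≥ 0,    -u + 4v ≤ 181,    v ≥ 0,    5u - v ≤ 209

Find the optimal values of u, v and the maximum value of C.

u = 209/5, v = 0, maximum C = 418

Extreme points and C = 10u - 12v:
  (58/121, 239/11) → C = -30968/121
  (481/17, 1779/34) → C = -5864/17
  (27/11, 0) → C = 270/11
  (1017/19, 1114/19) → C = -3198/19
  (209/5, 0) → C = 418

The binding constraints are v = 0 and 5u - v = 209.
Solving simultaneously gives u = 209/5, v = 0.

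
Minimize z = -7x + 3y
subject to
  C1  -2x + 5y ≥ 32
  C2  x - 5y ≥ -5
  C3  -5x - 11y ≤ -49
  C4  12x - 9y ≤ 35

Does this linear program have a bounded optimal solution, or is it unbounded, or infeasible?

The boundaries -2x + 5y = 32 and x - 5y = -5 meet at (-27, -22/5), but that point violates -5x - 11y ≤ -49. Every candidate vertex is excluded by some other constraint, so the feasible region is empty.

infeasible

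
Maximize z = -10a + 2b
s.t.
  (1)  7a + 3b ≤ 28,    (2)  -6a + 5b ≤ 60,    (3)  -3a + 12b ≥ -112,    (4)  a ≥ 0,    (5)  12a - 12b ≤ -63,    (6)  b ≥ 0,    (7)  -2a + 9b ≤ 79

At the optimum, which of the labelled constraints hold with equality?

(4) and (7)

Corner points and z = -10a + 2b:
  (49/40, 259/40) → z = 7/10
  (5/23, 203/23) → z = 356/23
  (0, 21/4) → z = 21/2
  (0, 79/9) → z = 158/9

The maximum is at (0, 79/9). Substituting into each constraint, equality holds for (4) and (7); the remaining constraints have slack.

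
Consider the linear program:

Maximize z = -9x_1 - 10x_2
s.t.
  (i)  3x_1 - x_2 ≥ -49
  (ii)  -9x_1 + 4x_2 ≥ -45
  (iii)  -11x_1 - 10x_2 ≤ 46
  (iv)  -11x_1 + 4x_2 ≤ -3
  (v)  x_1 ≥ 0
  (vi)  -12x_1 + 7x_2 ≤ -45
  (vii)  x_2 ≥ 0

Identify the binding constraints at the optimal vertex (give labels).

Corner points and z = -9x_1 - 10x_2:
  (9, 9) → z = -171
  (5, 0) → z = -45
  (15/4, 0) → z = -135/4

The maximum is at (15/4, 0). Substituting into each constraint, equality holds for (vi) and (vii); the remaining constraints have slack.

(vi) and (vii)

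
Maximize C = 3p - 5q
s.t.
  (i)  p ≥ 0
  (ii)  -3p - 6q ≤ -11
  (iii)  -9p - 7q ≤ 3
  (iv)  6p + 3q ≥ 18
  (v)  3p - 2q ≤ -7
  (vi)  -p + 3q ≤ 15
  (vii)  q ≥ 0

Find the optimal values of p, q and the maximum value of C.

p = 5/7, q = 32/7, maximum C = -145/7

Corner points and C = 3p - 5q:
  (5/7, 32/7) → C = -145/7
  (3/7, 36/7) → C = -171/7
  (9/7, 38/7) → C = -163/7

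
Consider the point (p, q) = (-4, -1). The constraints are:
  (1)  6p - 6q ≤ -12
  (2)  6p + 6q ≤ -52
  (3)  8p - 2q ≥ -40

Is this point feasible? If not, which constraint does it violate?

Constraint (2): 6p + 6q = -30, which is not ≤ -52. All other constraints are satisfied.

not feasible — violates (2)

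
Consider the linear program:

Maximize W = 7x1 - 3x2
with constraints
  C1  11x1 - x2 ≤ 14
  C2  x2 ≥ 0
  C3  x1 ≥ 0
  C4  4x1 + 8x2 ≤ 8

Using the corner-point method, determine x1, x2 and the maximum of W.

x1 = 14/11, x2 = 0, maximum W = 98/11

Vertices and W = 7x1 - 3x2:
  (14/11, 0) → W = 98/11
  (30/23, 8/23) → W = 186/23
  (0, 0) → W = 0
  (0, 1) → W = -3

The optimum lies where 11x1 - x2 = 14 and x2 = 0.
Solving simultaneously gives x1 = 14/11, x2 = 0.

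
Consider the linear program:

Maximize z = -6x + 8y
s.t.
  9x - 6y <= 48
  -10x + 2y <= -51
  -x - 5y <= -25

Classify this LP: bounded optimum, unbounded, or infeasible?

From the feasible point (130/17, 59/17), moving in the direction (2, 10) keeps every constraint satisfied while z increases without bound.

unbounded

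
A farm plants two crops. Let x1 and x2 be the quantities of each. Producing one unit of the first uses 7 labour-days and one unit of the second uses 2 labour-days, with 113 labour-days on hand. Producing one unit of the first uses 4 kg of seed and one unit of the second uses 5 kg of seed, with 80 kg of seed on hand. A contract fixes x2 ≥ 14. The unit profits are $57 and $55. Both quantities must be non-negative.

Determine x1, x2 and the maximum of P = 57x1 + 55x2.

Extreme points and P = 57x1 + 55x2:
  (0, 16) → P = 880
  (0, 14) → P = 770
  (5/2, 14) → P = 1825/2

x1 = 5/2, x2 = 14, maximum P = 1825/2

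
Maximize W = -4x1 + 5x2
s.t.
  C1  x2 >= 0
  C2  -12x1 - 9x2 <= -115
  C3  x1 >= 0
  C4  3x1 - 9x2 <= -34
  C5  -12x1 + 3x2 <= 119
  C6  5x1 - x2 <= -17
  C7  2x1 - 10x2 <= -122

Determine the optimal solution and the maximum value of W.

x1 = 68/3, x2 = 391/3, maximum W = 561

The optimum lies where -12x1 + 3x2 = 119 and 5x1 - x2 = -17.
Solving simultaneously gives x1 = 68/3, x2 = 391/3.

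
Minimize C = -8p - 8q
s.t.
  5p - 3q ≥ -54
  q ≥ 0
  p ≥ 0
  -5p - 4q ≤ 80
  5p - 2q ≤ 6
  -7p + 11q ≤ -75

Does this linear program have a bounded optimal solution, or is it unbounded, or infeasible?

The boundaries 5p - 3q = -54 and p = 0 meet at (0, 18), but that point violates -7p + 11q ≤ -75. Every candidate vertex is excluded by some other constraint, so the feasible region is empty.

infeasible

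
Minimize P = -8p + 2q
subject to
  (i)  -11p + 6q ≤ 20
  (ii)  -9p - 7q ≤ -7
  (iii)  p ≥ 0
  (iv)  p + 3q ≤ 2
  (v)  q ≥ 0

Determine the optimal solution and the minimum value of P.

p = 2, q = 0, minimum P = -16

The binding constraints are p + 3q = 2 and q = 0.
Solving simultaneously gives p = 2, q = 0.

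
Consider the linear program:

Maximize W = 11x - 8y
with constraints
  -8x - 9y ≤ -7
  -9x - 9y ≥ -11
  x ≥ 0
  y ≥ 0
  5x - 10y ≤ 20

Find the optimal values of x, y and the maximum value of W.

Feasible corners and W = 11x - 8y:
  (0, 7/9) → W = -56/9
  (7/8, 0) → W = 77/8
  (0, 11/9) → W = -88/9
  (11/9, 0) → W = 121/9

At the optimal vertex, -9x - 9y = -11 and y = 0.
Solving simultaneously gives x = 11/9, y = 0.

x = 11/9, y = 0, maximum W = 121/9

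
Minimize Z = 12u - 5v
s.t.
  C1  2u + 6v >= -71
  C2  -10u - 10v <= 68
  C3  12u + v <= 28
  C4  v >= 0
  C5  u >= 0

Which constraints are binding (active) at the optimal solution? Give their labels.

C3 and C5

Feasible corners and Z = 12u - 5v:
  (7/3, 0) → Z = 28
  (0, 28) → Z = -140
  (0, 0) → Z = 0

The minimum is at (0, 28). Substituting into each constraint, equality holds for C3 and C5; the remaining constraints have slack.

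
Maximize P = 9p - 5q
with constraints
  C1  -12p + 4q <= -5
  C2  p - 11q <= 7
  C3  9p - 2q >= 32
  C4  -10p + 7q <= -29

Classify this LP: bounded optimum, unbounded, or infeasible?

From the feasible point (338/97, -31/97), moving in the direction (11, 1) keeps every constraint satisfied while P increases without bound.

unbounded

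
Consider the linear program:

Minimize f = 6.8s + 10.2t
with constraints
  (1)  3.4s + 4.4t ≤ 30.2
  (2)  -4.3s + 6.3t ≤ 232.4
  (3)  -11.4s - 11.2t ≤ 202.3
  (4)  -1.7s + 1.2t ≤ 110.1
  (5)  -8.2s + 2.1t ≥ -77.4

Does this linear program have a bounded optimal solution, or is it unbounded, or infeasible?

Extreme points and f = 6.8s + 10.2t:
  (-41615/2017, 46001/2017) → f = 931141/10085
  (20199/2161, -776/2161) → f = 129438/2161
  (-55391/1714, 25421/1714) → f = -586823/8570
  (6315/1654, -127061/5789) → f = -5728626/28945
The feasible region has finitely many vertices and no improving ray; the minimum is -5728626/28945 at (6315/1654, -127061/5789).

bounded optimum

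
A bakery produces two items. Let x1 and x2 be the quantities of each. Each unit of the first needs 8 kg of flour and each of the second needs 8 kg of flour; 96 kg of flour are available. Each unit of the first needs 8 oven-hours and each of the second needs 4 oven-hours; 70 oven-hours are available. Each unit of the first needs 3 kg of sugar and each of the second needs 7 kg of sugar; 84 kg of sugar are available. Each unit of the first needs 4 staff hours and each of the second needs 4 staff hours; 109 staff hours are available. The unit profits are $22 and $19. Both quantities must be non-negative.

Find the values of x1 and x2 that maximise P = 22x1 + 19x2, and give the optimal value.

Feasible corners and P = 22x1 + 19x2:
  (0, 0) → P = 0
  (0, 12) → P = 228
  (35/4, 0) → P = 385/2
  (11/2, 13/2) → P = 489/2

The binding constraints are 8x1 + 8x2 = 96 and 8x1 + 4x2 = 70.
Solving simultaneously gives x1 = 11/2, x2 = 13/2.

x1 = 11/2, x2 = 13/2, maximum P = 489/2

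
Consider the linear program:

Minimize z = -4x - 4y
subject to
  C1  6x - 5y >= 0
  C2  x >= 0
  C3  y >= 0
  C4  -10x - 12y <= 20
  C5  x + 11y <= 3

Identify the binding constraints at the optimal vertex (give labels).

C3 and C5

Corner points and z = -4x - 4y:
  (0, 0) → z = 0
  (15/71, 18/71) → z = -132/71
  (3, 0) → z = -12

The minimum is at (3, 0). Substituting into each constraint, equality holds for C3 and C5; the remaining constraints have slack.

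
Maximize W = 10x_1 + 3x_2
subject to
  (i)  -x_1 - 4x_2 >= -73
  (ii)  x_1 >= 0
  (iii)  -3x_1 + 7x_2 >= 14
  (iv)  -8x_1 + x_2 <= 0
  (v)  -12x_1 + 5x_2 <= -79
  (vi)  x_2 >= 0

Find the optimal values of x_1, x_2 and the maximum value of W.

x_1 = 455/19, x_2 = 233/19, maximum W = 5249/19

Vertices and W = 10x_1 + 3x_2:
  (455/19, 233/19) → W = 5249/19
  (681/53, 797/53) → W = 9201/53
  (623/69, 135/23) → W = 7445/69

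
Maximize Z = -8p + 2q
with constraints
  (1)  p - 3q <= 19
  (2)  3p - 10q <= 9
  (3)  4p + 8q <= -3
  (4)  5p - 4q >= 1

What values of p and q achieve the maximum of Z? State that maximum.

Corner points and Z = -8p + 2q:
  (21/32, -45/64) → Z = -213/32
  (-13/19, -21/19) → Z = 62/19
  (-1/14, -19/56) → Z = -3/28

p = -13/19, q = -21/19, maximum Z = 62/19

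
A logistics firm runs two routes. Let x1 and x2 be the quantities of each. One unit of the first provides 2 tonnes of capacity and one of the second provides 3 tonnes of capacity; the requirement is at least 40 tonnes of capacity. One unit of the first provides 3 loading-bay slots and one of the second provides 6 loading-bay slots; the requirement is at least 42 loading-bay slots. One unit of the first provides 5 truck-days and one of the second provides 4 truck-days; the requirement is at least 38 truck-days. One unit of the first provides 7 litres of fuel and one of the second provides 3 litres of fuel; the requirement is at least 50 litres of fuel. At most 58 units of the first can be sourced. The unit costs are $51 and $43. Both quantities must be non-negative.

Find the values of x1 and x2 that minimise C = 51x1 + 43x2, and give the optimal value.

Extreme points and C = 51x1 + 43x2:
  (0, 50/3) → C = 2150/3
  (20, 0) → C = 1020
  (58, 0) → C = 2958
  (2, 12) → C = 618
The feasible region is unbounded (it extends along (0, 1)), but C strictly increases along every unbounded feasible direction, so there is no improving ray and the minimum is attained at a vertex.

At the optimal vertex, 2x1 + 3x2 = 40 and 7x1 + 3x2 = 50.
Solving simultaneously gives x1 = 2, x2 = 12.

x1 = 2, x2 = 12, minimum C = 618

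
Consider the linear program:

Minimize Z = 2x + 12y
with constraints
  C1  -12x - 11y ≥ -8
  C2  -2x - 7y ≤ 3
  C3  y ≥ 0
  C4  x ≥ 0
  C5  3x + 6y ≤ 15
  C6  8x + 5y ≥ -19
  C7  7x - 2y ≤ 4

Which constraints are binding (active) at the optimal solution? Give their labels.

Corner points and Z = 2x + 12y:
  (0, 8/11) → Z = 96/11
  (60/101, 8/101) → Z = 216/101
  (0, 0) → Z = 0
  (4/7, 0) → Z = 8/7

The minimum is at (0, 0). Substituting into each constraint, equality holds for C3 and C4; the remaining constraints have slack.

C3 and C4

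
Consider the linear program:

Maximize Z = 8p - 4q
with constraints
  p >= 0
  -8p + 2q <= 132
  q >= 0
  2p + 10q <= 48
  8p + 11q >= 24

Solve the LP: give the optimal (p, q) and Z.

Extreme points and Z = 8p - 4q:
  (0, 24/5) → Z = -96/5
  (0, 24/11) → Z = -96/11
  (24, 0) → Z = 192
  (3, 0) → Z = 24

p = 24, q = 0, maximum Z = 192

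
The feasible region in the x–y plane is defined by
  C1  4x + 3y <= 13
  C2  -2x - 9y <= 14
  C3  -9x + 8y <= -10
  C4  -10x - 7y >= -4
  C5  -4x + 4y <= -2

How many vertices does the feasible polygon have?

Of the 10 pairwise boundary intersections, those satisfying every inequality are:
  (-22/97, -146/97)
  (67/38, -37/19)
  (102/143, -64/143)

3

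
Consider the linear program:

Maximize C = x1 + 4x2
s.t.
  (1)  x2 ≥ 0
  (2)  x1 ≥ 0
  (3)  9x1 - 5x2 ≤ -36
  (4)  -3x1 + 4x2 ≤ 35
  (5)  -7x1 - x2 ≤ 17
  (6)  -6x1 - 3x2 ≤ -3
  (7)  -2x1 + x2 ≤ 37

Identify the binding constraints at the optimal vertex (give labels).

(3) and (4)

Extreme points and C = x1 + 4x2:
  (0, 36/5) → C = 144/5
  (0, 35/4) → C = 35
  (31/21, 69/7) → C = 859/21

The maximum is at (31/21, 69/7). Substituting into each constraint, equality holds for (3) and (4); the remaining constraints have slack.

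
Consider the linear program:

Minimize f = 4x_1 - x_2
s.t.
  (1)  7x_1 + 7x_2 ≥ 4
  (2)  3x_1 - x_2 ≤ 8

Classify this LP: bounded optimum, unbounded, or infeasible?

unbounded

From the feasible point (15/7, -11/7), moving in the direction (-7, 7) keeps every constraint satisfied while f decreases without bound.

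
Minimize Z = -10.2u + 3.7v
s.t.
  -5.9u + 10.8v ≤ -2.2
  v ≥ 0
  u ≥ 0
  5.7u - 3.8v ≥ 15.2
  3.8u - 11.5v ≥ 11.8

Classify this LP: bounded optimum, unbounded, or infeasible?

From the feasible point (59/19, 0), moving in the direction (11.5, 3.8) keeps every constraint satisfied while Z decreases without bound.

unbounded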